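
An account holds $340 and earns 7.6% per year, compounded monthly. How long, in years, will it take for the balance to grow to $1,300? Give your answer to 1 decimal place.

(1 + 0.00633333)^(12t) = 1,300/340 = 3.8235.
12t·ln(1 + 0.00633333) = ln(3.8235); 12t = 1.3412/0.00631336 ≈ 212.4342.
t ≈ 17.7028 years.

17.7 years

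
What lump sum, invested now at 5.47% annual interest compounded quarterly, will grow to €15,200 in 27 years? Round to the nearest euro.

Growth factor = (1 + 0.013675)^108 ≈ 4.33574228.
P = 15,200/4.33574228 ≈ 3,505.7434.

€3,506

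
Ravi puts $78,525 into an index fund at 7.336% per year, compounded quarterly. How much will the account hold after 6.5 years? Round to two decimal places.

$125,956.57

Growth factor = (1 + 0.01834)^26 ≈ 1.6040314477.
A ≈ 78,525 × 1.6040314477 ≈ 125,956.5694.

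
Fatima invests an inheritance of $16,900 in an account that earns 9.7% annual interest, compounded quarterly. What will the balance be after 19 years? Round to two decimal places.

$104,409.65

Periodic rate = 9.7%/4 = 0.02425; periods = 4·19 = 76.
A = 16,900·(1 + 0.02425)^76 ≈ 16,900·6.178085574 ≈ 104,409.6462.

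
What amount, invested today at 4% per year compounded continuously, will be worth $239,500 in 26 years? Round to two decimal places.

P = A·e^(−rt) = 239,500·e^(−1.04).
e^(−1.04) ≈ 0.353454681959, so P ≈ 84,652.3963.

$84,652.40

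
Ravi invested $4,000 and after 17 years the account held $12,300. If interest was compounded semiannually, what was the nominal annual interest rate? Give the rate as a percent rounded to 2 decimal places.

The 34-period growth factor is 12,300/4,000 = 3.075.
r/2 = 3.075^(1/34) − 1 ≈ 0.0335902, so r ≈ 2·0.0335902 = 6.71804%.

6.72%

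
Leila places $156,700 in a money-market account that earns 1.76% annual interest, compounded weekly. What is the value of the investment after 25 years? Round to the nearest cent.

$243,291.11

Periodic rate = 1.76%/52 = 0.000338462; periods = 52·25 = 1300.
A = 156,700·(1 + 0.0176/52)^1300 ≈ 156,700·1.55259163193 ≈ 243,291.1087.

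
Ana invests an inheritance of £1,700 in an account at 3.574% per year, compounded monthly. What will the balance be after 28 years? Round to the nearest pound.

Periodic rate = 3.574%/12 = 0.00297833; periods = 12·28 = 336.
A = 1,700·(1 + 0.03574/12)^336 ≈ 1,700·2.716196927 ≈ 4,617.5348.

£4,618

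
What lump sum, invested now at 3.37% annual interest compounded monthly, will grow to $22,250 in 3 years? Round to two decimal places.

$20,113.35

Growth factor = (1 + 0.0337/12)^36 ≈ 1.1062305154.
P = 22,250/1.1062305154 ≈ 20,113.3486.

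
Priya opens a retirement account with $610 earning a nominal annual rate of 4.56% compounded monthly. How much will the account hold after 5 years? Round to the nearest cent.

Growth factor = (1 + 0.0038)^60 ≈ 1.25554268.
A ≈ 610 × 1.25554268 ≈ 765.8810.

$765.88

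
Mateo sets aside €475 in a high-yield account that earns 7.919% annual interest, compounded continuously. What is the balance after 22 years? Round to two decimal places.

€2,712.14

A = P·e^(rt) = 475·e^(0.07919·22) = 475·e^1.74218.
e^1.74218 ≈ 5.709777179, so A ≈ 2,712.1442.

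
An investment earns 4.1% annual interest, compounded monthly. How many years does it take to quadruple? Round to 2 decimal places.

33.87 years

(1 + 0.00341667)^(12t) = 4.
12t = ln 4 / ln(1 + 0.00341667) ≈ 1.3863/0.00341084 ≈ 406.4374.
t ≈ 33.8698.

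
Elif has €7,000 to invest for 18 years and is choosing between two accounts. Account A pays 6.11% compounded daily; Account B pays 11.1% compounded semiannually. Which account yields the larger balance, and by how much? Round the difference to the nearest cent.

A: (1 + 0.0611/365)^6570 ≈ 3.0032888109, so 7,000 × 3.0032888109 ≈ 21,023.0217.
B: (1 + 0.0555)^36 ≈ 6.9903119202, so 7,000 × 6.9903119202 ≈ 48,932.1834.
Difference ≈ 27,909.1618 in favor of B.

Account B, by €27,909.16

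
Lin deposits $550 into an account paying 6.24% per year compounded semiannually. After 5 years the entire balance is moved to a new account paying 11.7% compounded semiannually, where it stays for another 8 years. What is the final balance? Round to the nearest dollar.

$1,857

After 5 years at 6.24%: 550 × 1.359656 ≈ 747.8108.
Then 8 years at 11.7%: 747.8108 × 2.483440719 ≈ 1,857.1438.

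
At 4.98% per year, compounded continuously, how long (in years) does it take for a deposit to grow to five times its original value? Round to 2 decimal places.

32.32 years

e^(0.0498t) = 5, so 0.0498t = ln 5 ≈ 1.6094.
t ≈ 1.6094/0.0498 ≈ 32.3180.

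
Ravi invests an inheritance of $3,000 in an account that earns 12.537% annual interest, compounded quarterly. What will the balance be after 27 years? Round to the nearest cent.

$84,069.03

Growth factor = (1 + 0.0313425)^108 ≈ 28.023010445.
A ≈ 3,000 × 28.023010445 ≈ 84,069.0313.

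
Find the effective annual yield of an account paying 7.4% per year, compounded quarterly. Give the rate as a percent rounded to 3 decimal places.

EAR = (1 + 7.4%/4)^4 − 1 = (1 + 0.0185)^4 − 1.
(1 + 0.0185)^4 ≈ 1.076079, so EAR ≈ 7.60789%.

7.608%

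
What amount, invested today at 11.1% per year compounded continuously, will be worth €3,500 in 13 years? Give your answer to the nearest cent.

P = A·e^(−rt) = 3,500·e^(−1.443).
e^(−1.443) ≈ 0.2362180405, so P ≈ 826.7631.

€826.76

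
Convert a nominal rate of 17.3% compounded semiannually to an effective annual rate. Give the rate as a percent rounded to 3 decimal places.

One year is 2 periods at 0.0865 each: (1 + 0.0865)^2 ≈ 1.180482.
EAR = 1.180482 − 1 ≈ 18.04823%.

18.048%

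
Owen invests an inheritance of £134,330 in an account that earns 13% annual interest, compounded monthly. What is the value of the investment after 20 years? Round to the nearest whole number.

Periodic rate = 13%/12 = 0.0108333; periods = 12·20 = 240.
A = 134,330·(1 + 0.13/12)^240 ≈ 134,330·13.27679215545 ≈ 1,783,471.4902.

£1,783,471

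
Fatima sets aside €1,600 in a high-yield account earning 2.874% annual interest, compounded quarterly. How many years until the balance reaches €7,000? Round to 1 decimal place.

51.5 years

We need (1 + 0.007185)^(4t) = 4.375, so 4t = ln 4.375 / ln 1.007185 ≈ 206.1520.
t ≈ 206.1520/4 = 51.5380 years.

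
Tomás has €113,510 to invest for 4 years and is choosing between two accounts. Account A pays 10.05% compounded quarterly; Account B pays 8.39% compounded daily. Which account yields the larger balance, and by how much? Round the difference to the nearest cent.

A: (1 + 0.025125)^16 ≈ 1.48740486783, so 113,510 × 1.48740486783 ≈ 168,835.3265.
B: (1 + 0.0839/365)^1460 ≈ 1.3987254581, so 113,510 × 1.3987254581 ≈ 158,769.3267.
Difference ≈ 10,065.9998 in favor of A.

Account A, by €10,066.00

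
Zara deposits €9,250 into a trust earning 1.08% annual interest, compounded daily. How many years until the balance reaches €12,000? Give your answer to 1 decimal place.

We need (1 + 0.000029589)^(365t) = 1.2973, so 365t = ln 1.2973 / ln 1.00003 ≈ 8796.7349.
t ≈ 8796.7349/365 = 24.1006 years.

24.1 years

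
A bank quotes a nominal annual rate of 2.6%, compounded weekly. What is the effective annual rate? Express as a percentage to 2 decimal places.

2.63%

One year is 52 periods at 0.0005 each: (1 + 0.0005)^52 ≈ 1.026334.
EAR = 1.026334 − 1 ≈ 2.63343%.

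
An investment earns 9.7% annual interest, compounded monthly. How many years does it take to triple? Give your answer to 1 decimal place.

11.4 years

(1 + 0.00808333)^(12t) = 3.
12t = ln 3 / ln(1 + 0.00808333) ≈ 1.0986/0.00805084 ≈ 136.4594.
t ≈ 11.3716.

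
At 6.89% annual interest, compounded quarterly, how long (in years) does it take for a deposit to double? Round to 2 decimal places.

10.15 years

(1 + 0.017225)^(4t) = 2.
4t = ln 2 / ln(1 + 0.017225) ≈ 0.69315/0.0170783 ≈ 40.5864.
t ≈ 10.1466.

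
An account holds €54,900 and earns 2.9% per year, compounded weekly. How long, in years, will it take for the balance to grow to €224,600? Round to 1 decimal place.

48.6 years

We need (1 + 0.000557692)^(52t) = 4.0911, so 52t = ln 4.0911 / ln 1.000558 ≈ 2526.8423.
t ≈ 2526.8423/52 = 48.5931 years.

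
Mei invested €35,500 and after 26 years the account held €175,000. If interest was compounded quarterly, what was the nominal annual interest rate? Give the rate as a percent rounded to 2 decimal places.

The 104-period growth factor is 175,000/35,500 = 4.92958.
r/4 = 4.92958^(1/104) − 1 ≈ 0.0154572, so r ≈ 4·0.0154572 = 6.18289%.

6.18%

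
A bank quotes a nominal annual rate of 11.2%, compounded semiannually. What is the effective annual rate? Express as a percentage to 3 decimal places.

11.514%

One year is 2 periods at 0.056 each: (1 + 0.056)^2 ≈ 1.115136.
EAR = 1.115136 − 1 ≈ 11.51360%.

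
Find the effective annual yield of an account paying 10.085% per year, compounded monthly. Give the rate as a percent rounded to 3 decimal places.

10.564%

EAR = (1 + 10.085%/12)^12 − 1 = (1 + 0.00840417)^12 − 1.
(1 + 0.00840417)^12 ≈ 1.105645, so EAR ≈ 10.56447%.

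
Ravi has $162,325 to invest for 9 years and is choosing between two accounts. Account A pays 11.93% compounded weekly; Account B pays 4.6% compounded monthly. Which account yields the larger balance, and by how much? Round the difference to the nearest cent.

Account A, by $229,029.18

Account A growth factor: (1 + 0.1193/52)^468 ≈ 2.92259003899; balance ≈ 474,409.4281.
Account B growth factor: (1 + 0.046/12)^108 ≈ 1.51166020751; balance ≈ 245,380.2432.
Account A is larger by 229,029.1849.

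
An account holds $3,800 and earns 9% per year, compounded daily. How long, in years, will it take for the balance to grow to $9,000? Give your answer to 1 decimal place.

We need (1 + 0.000246575)^(365t) = 2.3684, so 365t = ln 2.3684 / ln 1.000247 ≈ 3497.2264.
t ≈ 3497.2264/365 = 9.5814 years.

9.6 years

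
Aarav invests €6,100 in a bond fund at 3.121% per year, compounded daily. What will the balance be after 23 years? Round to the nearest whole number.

€12,504

Growth factor = (1 + 0.03121/365)^8395 ≈ 2.0499170154.
A ≈ 6,100 × 2.0499170154 ≈ 12,504.4938.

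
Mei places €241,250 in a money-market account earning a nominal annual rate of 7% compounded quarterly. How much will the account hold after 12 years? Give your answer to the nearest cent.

Periodic rate = 7%/4 = 0.0175; periods = 4·12 = 48.
A = 241,250·(1 + 0.0175)^48 ≈ 241,250·2.2995987244 ≈ 554,778.1923.

€554,778.19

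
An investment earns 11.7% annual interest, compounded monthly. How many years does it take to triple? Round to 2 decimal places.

(1 + 0.00975)^(12t) = 3.
12t = ln 3 / ln(1 + 0.00975) ≈ 1.0986/0.00970278 ≈ 113.2266.
t ≈ 9.4356.

9.44 years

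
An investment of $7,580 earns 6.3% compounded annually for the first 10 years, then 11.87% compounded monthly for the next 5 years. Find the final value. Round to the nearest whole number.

$25,205

Phase 1: 7,580·(1 + 0.063)^10 ≈ 13,963.7431.
Phase 2: 13,963.7431·(1 + 0.1187/12)^60 ≈ 25,205.1429.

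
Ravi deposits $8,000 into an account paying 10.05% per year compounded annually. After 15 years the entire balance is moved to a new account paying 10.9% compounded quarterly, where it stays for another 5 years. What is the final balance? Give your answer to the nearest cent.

$57,605.47

Phase 1: 8,000·(1 + 0.1005)^15 ≈ 33,646.5617.
Phase 2: 33,646.5617·(1 + 0.02725)^20 ≈ 57,605.4653.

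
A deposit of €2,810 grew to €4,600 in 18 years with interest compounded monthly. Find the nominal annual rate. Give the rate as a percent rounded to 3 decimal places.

The 216-period growth factor is 4,600/2,810 = 1.63701.
r/12 = 1.63701^(1/216) − 1 ≈ 0.00228442, so r ≈ 12·0.00228442 = 2.74130%.

2.741%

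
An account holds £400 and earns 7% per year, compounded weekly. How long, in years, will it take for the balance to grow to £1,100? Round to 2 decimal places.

We need (1 + 0.00134615)^(52t) = 2.75, so 52t = ln 2.75 / ln 1.001346 ≈ 751.9807.
t ≈ 751.9807/52 = 14.4612 years.

14.46 years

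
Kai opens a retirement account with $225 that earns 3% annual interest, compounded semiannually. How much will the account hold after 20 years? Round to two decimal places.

$408.15

Growth factor = (1 + 0.015)^40 ≈ 1.81401841.
A ≈ 225 × 1.81401841 ≈ 408.1541.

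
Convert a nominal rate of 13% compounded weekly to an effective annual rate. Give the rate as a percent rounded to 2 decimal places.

One year is 52 periods at 0.0025 each: (1 + 0.0025)^52 ≈ 1.138644.
EAR = 1.138644 − 1 ≈ 13.86436%.

13.86%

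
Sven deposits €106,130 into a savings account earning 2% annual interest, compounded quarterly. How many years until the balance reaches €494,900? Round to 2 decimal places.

We need (1 + 0.005)^(4t) = 4.6631, so 4t = ln 4.6631 / ln 1.005 ≈ 308.7074.
t ≈ 308.7074/4 = 77.1768 years.

77.18 years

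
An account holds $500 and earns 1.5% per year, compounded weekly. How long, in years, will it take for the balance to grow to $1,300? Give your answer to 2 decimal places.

We need (1 + 0.000288462)^(52t) = 2.6, so 52t = ln 2.6 / ln 1.000288 ≈ 3312.9174.
t ≈ 3312.9174/52 = 63.7100 years.

63.71 years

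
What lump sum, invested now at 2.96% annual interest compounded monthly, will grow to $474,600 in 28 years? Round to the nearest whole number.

Growth factor = (1 + 0.0296/12)^336 ≈ 2.28823205533.
P = 474,600/2.28823205533 ≈ 207,409.0339.

$207,409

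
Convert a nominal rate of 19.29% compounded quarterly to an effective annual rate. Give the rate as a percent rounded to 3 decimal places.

20.731%

One year is 4 periods at 0.048225 each: (1 + 0.048225)^4 ≈ 1.207308.
EAR = 1.207308 − 1 ≈ 20.73079%.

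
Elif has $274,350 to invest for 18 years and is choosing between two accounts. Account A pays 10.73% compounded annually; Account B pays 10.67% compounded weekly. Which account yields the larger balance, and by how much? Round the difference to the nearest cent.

A: (1 + 0.1073)^18 ≈ 6.262898862457, so 274,350 × 6.262898862457 ≈ 1,718,226.3029.
B: (1 + 0.1067/52)^936 ≈ 6.811635341725, so 274,350 × 6.811635341725 ≈ 1,868,772.1560.
Difference ≈ 150,545.8531 in favor of B.

Account B, by $150,545.85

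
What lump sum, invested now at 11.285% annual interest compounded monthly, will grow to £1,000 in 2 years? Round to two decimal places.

Periodic rate = 11.285%/12 = 0.00940417; 24 periods.
P = 1,000/(1 + 0.11285/12)^24 ≈ 1,000/1.25187865 ≈ 798.7995.

£798.80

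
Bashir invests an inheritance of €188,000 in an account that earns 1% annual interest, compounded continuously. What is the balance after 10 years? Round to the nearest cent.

A = P·e^(rt) = 188,000·e^(0.01·10) = 188,000·e^0.1.
e^0.1 ≈ 1.10517091808, so A ≈ 207,772.1326.

€207,772.13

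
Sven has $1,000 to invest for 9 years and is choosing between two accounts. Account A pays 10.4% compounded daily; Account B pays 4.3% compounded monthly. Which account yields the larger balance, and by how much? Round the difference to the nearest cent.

Account A growth factor: (1 + 0.104/365)^3285 ≈ 2.549422027; balance ≈ 2,549.4220.
Account B growth factor: (1 + 0.043/12)^108 ≈ 1.471538242; balance ≈ 1,471.5382.
Account A is larger by 1,077.8838.

Account A, by $1,077.88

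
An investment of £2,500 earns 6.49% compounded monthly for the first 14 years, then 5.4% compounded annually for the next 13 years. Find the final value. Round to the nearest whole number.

£12,258

Phase 1: 2,500·(1 + 0.0649/12)^168 ≈ 6,186.9519.
Phase 2: 6,186.9519·(1 + 0.054)^13 ≈ 12,257.5785.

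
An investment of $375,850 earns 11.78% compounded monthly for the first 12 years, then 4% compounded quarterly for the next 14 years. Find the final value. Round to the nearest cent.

Phase 1: 375,850·(1 + 0.1178/12)^144 ≈ 1,534,403.1914.
Phase 2: 1,534,403.1914·(1 + 0.01)^56 ≈ 2,678,776.1581.

$2,678,776.16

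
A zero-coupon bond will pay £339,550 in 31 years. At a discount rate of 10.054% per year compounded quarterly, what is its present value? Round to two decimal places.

Periodic rate = 10.054%/4 = 0.025135; 124 periods.
P = 339,550/(1 + 0.025135)^124 ≈ 339,550/21.7195894535 ≈ 15,633.3526.

£15,633.35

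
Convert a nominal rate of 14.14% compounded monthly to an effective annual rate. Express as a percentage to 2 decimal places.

15.09%

One year is 12 periods at 0.0117833 each: (1 + 0.0117833)^12 ≈ 1.150934.
EAR = 1.150934 − 1 ≈ 15.09336%.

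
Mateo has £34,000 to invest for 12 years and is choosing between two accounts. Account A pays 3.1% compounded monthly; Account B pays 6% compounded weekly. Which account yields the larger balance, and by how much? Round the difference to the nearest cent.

Account B, by £20,523.87

A: (1 + 0.031/12)^144 ≈ 1.4499373171, so 34,000 × 1.4499373171 ≈ 49,297.8688.
B: (1 + 0.06/52)^624 ≈ 2.0535806635, so 34,000 × 2.0535806635 ≈ 69,821.7426.
Difference ≈ 20,523.8738 in favor of B.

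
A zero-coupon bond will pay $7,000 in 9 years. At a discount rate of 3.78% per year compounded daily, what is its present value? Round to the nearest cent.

Periodic rate = 3.78%/365 = 0.000103562; 3285 periods.
P = 7,000/(1 + 0.0378/365)^3285 ≈ 7,000/1.405203856 ≈ 4,981.4836.

$4,981.48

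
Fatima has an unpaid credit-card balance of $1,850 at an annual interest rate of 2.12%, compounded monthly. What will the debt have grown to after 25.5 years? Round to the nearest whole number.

Periodic rate = 2.12%/12 = 0.00176667; periods = 12·25.5 = 306.
A = 1,850·(1 + 0.0212/12)^306 ≈ 1,850·1.716217998 ≈ 3,175.0033.

$3,175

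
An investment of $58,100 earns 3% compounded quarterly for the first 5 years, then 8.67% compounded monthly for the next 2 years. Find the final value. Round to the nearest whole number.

$80,189

After 5 years at 3%: 58,100 × 1.1611841423 ≈ 67,464.7987.
Then 2 years at 8.67%: 67,464.7987 × 1.1886005343 ≈ 80,188.6957.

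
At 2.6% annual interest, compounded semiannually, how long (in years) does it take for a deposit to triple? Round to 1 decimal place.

(1 + 0.013)^(2t) = 3.
2t = ln 3 / ln(1 + 0.013) ≈ 1.0986/0.0129162 ≈ 85.0568.
t ≈ 42.5284.

42.5 years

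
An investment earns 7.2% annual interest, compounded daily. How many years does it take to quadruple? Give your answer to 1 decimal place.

19.3 years

(1 + 0.00019726)^(365t) = 4.
365t = ln 4 / ln(1 + 0.00019726) ≈ 1.3863/0.000197241 ≈ 7028.4354.
t ≈ 19.2560.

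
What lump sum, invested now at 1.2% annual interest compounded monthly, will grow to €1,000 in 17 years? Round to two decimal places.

Periodic rate = 1.2%/12 = 0.001; 204 periods.
P = 1,000/(1 + 0.001)^204 ≈ 1,000/1.22617316 ≈ 815.5455.

€815.55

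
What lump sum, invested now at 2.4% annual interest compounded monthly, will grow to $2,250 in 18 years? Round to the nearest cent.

$1,461.35

Growth factor = (1 + 0.002)^216 ≈ 1.53967072.
P = 2,250/1.53967072 ≈ 1,461.3514.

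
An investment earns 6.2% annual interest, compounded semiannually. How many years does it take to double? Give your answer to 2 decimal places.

11.35 years

(1 + 0.031)^(2t) = 2.
2t = ln 2 / ln(1 + 0.031) ≈ 0.69315/0.0305292 ≈ 22.7044.
t ≈ 11.3522.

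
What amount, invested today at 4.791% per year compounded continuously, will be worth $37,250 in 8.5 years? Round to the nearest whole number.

P = A·e^(−rt) = 37,250·e^(−0.407235).
e^(−0.407235) ≈ 0.6654877823, so P ≈ 24,789.4199.

$24,789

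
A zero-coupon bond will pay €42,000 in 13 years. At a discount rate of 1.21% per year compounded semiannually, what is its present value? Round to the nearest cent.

€35,903.81

Growth factor = (1 + 0.00605)^26 ≈ 1.1697921436.
P = 42,000/1.1697921436 ≈ 35,903.8144.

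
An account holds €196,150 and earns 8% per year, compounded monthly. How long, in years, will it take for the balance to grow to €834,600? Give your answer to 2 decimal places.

We need (1 + 0.00666667)^(12t) = 4.2549, so 12t = ln 4.2549 / ln 1.006667 ≈ 217.9342.
t ≈ 217.9342/12 = 18.1612 years.

18.16 years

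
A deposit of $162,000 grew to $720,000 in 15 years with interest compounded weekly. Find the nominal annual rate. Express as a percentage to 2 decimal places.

The 780-period growth factor is 720,000/162,000 = 4.44444.
r/52 = 4.44444^(1/780) − 1 ≈ 0.00191421, so r ≈ 52·0.00191421 = 9.95388%.

9.95%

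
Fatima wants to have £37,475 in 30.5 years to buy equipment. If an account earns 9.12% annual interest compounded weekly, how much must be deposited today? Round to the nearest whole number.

Growth factor = (1 + 0.0912/52)^1586 ≈ 16.10554462.
P = 37,475/16.10554462 ≈ 2,326.8384.

£2,327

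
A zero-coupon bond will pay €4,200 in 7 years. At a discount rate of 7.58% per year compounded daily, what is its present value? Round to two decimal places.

€2,470.79

Growth factor = (1 + 0.0758/365)^2555 ≈ 1.69985833.
P = 4,200/1.69985833 ≈ 2,470.7941.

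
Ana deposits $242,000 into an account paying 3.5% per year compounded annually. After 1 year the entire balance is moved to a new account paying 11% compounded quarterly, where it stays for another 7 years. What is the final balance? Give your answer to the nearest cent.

$535,361.30

After 1 years at 3.5%: 242,000 × 1.035 ≈ 250,470.0000.
Then 7 years at 11%: 250,470.0000 × 2.13742682403 ≈ 535,361.2966.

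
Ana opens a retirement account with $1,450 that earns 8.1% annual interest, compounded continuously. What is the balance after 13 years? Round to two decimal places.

A = P·e^(rt) = 1,450·e^(0.081·13) = 1,450·e^1.053.
e^1.053 ≈ 2.866236944, so A ≈ 4,156.0436.

$4,156.04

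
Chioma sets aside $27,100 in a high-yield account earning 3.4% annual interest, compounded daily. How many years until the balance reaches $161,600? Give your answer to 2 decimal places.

52.52 years

(1 + 0.0000931507)^(365t) = 161,600/27,100 = 5.9631.
365t·ln(1 + 0.0000931507) = ln(5.9631); 365t = 1.7856/9.31463e-05 ≈ 19169.7311.
t ≈ 52.5198 years.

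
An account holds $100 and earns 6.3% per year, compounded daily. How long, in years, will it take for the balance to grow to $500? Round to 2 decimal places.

We need (1 + 0.000172603)^(365t) = 5, so 365t = ln 5 / ln 1.000173 ≈ 9325.3259.
t ≈ 9325.3259/365 = 25.5488 years.

25.55 years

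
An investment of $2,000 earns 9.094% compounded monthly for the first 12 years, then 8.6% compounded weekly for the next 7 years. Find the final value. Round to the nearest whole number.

Phase 1: 2,000·(1 + 0.09094/12)^144 ≈ 5,931.7122.
Phase 2: 5,931.7122·(1 + 0.086/52)^364 ≈ 10,824.5386.

$10,825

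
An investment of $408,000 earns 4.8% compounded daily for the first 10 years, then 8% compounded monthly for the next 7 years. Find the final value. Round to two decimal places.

After 10 years at 4.8%: 408,000 × 1.616023401504 ≈ 659,337.5478.
Then 7 years at 8%: 659,337.5478 × 1.747422051429 ≈ 1,152,140.9704.

$1,152,140.97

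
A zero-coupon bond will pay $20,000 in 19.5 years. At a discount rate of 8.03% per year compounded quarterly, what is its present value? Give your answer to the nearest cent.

$4,243.52

Periodic rate = 8.03%/4 = 0.020075; 78 periods.
P = 20,000/(1 + 0.020075)^78 ≈ 20,000/4.7130724131 ≈ 4,243.5164.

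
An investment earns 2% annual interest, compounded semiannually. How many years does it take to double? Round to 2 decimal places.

34.83 years

(1 + 0.01)^(2t) = 2.
2t = ln 2 / ln(1 + 0.01) ≈ 0.69315/0.00995033 ≈ 69.6607.
t ≈ 34.8304.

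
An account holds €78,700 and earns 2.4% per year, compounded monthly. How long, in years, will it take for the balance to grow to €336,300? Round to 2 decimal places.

We need (1 + 0.002)^(12t) = 4.2732, so 12t = ln 4.2732 / ln 1.002 ≈ 726.9062.
t ≈ 726.9062/12 = 60.5755 years.

60.58 years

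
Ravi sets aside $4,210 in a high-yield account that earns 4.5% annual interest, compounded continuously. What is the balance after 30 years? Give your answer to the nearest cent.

$16,239.76

A = P·e^(rt) = 4,210·e^(0.045·30) = 4,210·e^1.35.
e^1.35 ≈ 3.8574255307, so A ≈ 16,239.7615.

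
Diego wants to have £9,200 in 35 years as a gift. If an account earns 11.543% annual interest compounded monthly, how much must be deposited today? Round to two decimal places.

£165.04

Growth factor = (1 + 0.11543/12)^420 ≈ 55.74249359.
P = 9,200/55.74249359 ≈ 165.0446.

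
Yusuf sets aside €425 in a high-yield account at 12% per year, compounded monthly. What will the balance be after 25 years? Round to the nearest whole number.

Periodic rate = 12%/12 = 0.01; periods = 12·25 = 300.
A = 425·(1 + 0.01)^300 ≈ 425·19.78846626 ≈ 8,410.0982.

€8,410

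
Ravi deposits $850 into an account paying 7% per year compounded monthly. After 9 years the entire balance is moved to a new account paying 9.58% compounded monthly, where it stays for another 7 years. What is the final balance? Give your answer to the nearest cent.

Phase 1: 850·(1 + 0.07/12)^108 ≈ 1,593.0504.
Phase 2: 1,593.0504·(1 + 0.0958/12)^84 ≈ 3,106.7838.

$3,106.78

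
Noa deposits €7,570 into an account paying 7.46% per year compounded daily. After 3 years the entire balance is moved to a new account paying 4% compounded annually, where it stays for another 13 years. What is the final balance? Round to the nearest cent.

€15,765.74

After 3 years at 7.46%: 7,570 × 1.2507922275 ≈ 9,468.4972.
Then 13 years at 4%: 9,468.4972 × 1.6650735073 ≈ 15,765.7438.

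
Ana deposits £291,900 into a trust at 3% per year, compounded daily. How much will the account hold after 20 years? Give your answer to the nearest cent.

£531,863.36

Growth factor = (1 + 0.03/365)^7300 ≈ 1.82207387445.
A ≈ 291,900 × 1.82207387445 ≈ 531,863.3640.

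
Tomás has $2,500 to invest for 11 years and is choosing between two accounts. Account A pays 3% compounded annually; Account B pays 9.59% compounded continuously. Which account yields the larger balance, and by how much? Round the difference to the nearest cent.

Account B, by $3,718.64

Account A growth factor: (1 + 0.03)^11 ≈ 1.384233871; balance ≈ 3,460.5847.
Account B growth factor: e^(0.0959·11) = e^1.0549 ≈ 2.871687971; balance ≈ 7,179.2199.
Account B is larger by 3,718.6353.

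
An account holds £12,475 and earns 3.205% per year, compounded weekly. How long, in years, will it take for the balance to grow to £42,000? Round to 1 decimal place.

37.9 years

(1 + 0.000616346)^(52t) = 42,000/12,475 = 3.3667.
52t·ln(1 + 0.000616346) = ln(3.3667); 52t = 1.2139/0.000616156 ≈ 1970.1868.
t ≈ 37.8882 years.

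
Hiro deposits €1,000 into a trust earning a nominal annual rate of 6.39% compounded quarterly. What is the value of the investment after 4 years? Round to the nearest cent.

€1,288.63

Periodic rate = 6.39%/4 = 0.015975; periods = 4·4 = 16.
A = 1,000·(1 + 0.015975)^16 ≈ 1,000·1.288630312 ≈ 1,288.6303.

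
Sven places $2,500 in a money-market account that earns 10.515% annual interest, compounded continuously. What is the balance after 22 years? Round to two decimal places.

$25,269.31

A = P·e^(rt) = 2,500·e^(0.10515·22) = 2,500·e^2.3133.
e^2.3133 ≈ 10.107725172, so A ≈ 25,269.3129.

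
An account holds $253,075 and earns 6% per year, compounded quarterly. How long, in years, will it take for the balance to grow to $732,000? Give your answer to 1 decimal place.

17.8 years

(1 + 0.015)^(4t) = 732,000/253,075 = 2.8924.
4t·ln(1 + 0.015) = ln(2.8924); 4t = 1.0621/0.0148886 ≈ 71.3360.
t ≈ 17.8340 years.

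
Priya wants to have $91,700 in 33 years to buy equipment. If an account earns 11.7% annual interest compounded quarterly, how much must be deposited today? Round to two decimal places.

$2,039.92

Growth factor = (1 + 0.02925)^132 ≈ 44.952679965.
P = 91,700/44.952679965 ≈ 2,039.9229.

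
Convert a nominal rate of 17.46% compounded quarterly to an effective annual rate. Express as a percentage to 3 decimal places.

EAR = (1 + 17.46%/4)^4 − 1 = (1 + 0.04365)^4 − 1.
(1 + 0.04365)^4 ≈ 1.186368, so EAR ≈ 18.63682%.

18.637%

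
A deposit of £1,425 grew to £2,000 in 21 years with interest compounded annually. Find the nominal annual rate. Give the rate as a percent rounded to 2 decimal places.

The 21-period growth factor is 2,000/1,425 = 1.40351.
r = 1.40351^(1/21) − 1 ≈ 0.0162727, i.e. 1.62727%.

1.63%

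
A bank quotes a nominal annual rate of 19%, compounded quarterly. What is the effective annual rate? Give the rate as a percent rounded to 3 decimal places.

EAR = (1 + 19%/4)^4 − 1 = (1 + 0.0475)^4 − 1.
(1 + 0.0475)^4 ≈ 1.203971, so EAR ≈ 20.39713%.

20.397%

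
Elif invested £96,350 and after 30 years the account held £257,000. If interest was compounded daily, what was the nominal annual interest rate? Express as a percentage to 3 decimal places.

3.270%

(1 + r/365)^10950 = 257,000/96,350 = 2.66736.
1 + r/365 = 2.66736^(1/10950) ≈ 1.00009, so r/365 ≈ 0.0000896012.
r ≈ 365·0.0000896012 = 3.27044%.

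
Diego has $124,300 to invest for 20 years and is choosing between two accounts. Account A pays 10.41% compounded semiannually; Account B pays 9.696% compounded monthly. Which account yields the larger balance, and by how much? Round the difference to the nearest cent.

Account A growth factor: (1 + 0.05205)^40 ≈ 7.61123669697; balance ≈ 946,076.7214.
Account B growth factor: (1 + 0.00808)^240 ≈ 6.89921459996; balance ≈ 857,572.3748.
Account A is larger by 88,504.3467.

Account A, by $88,504.35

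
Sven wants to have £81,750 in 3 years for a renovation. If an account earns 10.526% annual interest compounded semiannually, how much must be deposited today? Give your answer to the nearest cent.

Growth factor = (1 + 0.05263)^6 ≈ 1.3603618987.
P = 81,750/1.3603618987 ≈ 60,094.3029.

£60,094.30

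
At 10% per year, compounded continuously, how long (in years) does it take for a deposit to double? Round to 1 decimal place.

e^(0.1t) = 2, so 0.1t = ln 2 ≈ 0.69315.
t ≈ 0.69315/0.1 ≈ 6.9315.

6.9 years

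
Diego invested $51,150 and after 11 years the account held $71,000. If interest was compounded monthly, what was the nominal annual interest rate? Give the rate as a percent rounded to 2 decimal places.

2.98%

(1 + r/12)^132 = 71,000/51,150 = 1.38807.
1 + r/12 = 1.38807^(1/132) ≈ 1.002487, so r/12 ≈ 0.00248731.
r ≈ 12·0.00248731 = 2.98477%.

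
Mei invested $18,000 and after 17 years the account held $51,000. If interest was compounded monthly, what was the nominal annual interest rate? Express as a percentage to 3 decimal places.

6.142%

The 204-period growth factor is 51,000/18,000 = 2.83333.
r/12 = 2.83333^(1/204) − 1 ≈ 0.00511822, so r ≈ 12·0.00511822 = 6.14186%.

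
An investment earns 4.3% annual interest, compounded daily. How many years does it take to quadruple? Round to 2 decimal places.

32.24 years

(1 + 0.000117808)^(365t) = 4.
365t = ln 4 / ln(1 + 0.000117808) ≈ 1.3863/0.000117801 ≈ 11768.0755.
t ≈ 32.2413.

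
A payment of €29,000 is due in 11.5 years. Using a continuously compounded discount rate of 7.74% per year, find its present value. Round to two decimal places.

€11,907.83

P = A·e^(−rt) = 29,000·e^(−0.8901).
e^(−0.8901) ≈ 0.41061468923, so P ≈ 11,907.8260.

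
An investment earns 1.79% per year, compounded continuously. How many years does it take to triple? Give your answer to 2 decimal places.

61.37 years

e^(0.0179t) = 3, so 0.0179t = ln 3 ≈ 1.0986.
t ≈ 1.0986/0.0179 ≈ 61.3750.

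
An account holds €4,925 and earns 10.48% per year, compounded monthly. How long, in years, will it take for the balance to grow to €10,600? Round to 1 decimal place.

7.3 years

(1 + 0.00873333)^(12t) = 10,600/4,925 = 2.1523.
12t·ln(1 + 0.00873333) = ln(2.1523); 12t = 0.76653/0.00869542 ≈ 88.1533.
t ≈ 7.3461 years.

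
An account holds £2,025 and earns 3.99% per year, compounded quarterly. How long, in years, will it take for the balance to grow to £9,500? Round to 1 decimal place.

38.9 years

We need (1 + 0.009975)^(4t) = 4.6914, so 4t = ln 4.6914 / ln 1.009975 ≈ 155.7312.
t ≈ 155.7312/4 = 38.9328 years.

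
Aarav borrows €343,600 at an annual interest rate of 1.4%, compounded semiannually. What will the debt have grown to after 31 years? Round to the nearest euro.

Growth factor = (1 + 0.007)^62 ≈ 1.54108706175.
A ≈ 343,600 × 1.54108706175 ≈ 529,517.5144.

€529,518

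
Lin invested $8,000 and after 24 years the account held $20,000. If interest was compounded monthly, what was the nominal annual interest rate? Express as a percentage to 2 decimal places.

3.82%

The 288-period growth factor is 20,000/8,000 = 2.5.
r/12 = 2.5^(1/288) − 1 ≈ 0.00318663, so r ≈ 12·0.00318663 = 3.82396%.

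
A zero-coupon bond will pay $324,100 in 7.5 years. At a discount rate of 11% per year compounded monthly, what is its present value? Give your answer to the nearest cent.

$142,566.76

Periodic rate = 11%/12 = 0.00916667; 90 periods.
P = 324,100/(1 + 0.11/12)^90 ≈ 324,100/2.2733208681 ≈ 142,566.7641.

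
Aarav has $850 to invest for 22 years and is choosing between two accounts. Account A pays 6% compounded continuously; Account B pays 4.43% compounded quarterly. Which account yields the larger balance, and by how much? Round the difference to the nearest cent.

Account A, by $941.35

A: e^(0.06·22) = e^1.32 ≈ 3.743421377, so 850 × 3.743421377 ≈ 3,181.9082.
B: (1 + 0.011075)^88 ≈ 2.635947424, so 850 × 2.635947424 ≈ 2,240.5553.
Difference ≈ 941.3529 in favor of A.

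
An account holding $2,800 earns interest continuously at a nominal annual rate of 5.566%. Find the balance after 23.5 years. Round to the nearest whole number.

A = P·e^(rt) = 2,800·e^(0.05566·23.5) = 2,800·e^1.30801.
e^1.30801 ≈ 3.6988057601, so A ≈ 10,356.6561.

$10,357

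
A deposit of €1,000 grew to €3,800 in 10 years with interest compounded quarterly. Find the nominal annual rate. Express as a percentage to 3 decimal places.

The 40-period growth factor is 3,800/1,000 = 3.8.
r/4 = 3.8^(1/40) − 1 ≈ 0.0339382, so r ≈ 4·0.0339382 = 13.57529%.

13.575%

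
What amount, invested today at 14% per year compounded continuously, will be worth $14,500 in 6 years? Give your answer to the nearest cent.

P = A·e^(−rt) = 14,500·e^(−0.84).
e^(−0.84) ≈ 0.43171052343, so P ≈ 6,259.8026.

$6,259.80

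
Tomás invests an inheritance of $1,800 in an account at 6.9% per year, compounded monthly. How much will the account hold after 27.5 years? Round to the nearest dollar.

Growth factor = (1 + 0.00575)^330 ≈ 6.6330551816.
A ≈ 1,800 × 6.6330551816 ≈ 11,939.4993.

$11,939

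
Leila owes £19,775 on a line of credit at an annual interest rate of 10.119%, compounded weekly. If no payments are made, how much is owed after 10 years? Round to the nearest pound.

Growth factor = (1 + 0.10119/52)^520 ≈ 2.7481191059.
A ≈ 19,775 × 2.7481191059 ≈ 54,344.0553.

£54,344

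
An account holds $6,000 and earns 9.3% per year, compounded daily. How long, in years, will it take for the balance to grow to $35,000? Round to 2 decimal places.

(1 + 0.000254795)^(365t) = 35,000/6,000 = 5.8333.
365t·ln(1 + 0.000254795) = ln(5.8333); 365t = 1.7636/0.000254762 ≈ 6922.4929.
t ≈ 18.9657 years.

18.97 years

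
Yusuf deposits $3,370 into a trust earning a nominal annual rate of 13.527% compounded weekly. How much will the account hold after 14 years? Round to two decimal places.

$22,336.76

Periodic rate = 13.527%/52 = 0.00260135; periods = 52·14 = 728.
A = 3,370·(1 + 0.13527/52)^728 ≈ 3,370·6.6281191407 ≈ 22,336.7615.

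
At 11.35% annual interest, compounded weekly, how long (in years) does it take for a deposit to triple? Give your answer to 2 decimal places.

9.69 years

(1 + 0.00218269)^(52t) = 3.
52t = ln 3 / ln(1 + 0.00218269) ≈ 1.0986/0.00218031 ≈ 503.8781.
t ≈ 9.6900.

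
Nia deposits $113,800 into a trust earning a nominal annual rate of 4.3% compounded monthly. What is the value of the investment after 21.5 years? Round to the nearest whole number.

$286,372

Periodic rate = 4.3%/12 = 0.00358333; periods = 12·21.5 = 258.
A = 113,800·(1 + 0.043/12)^258 ≈ 113,800·2.51644590407 ≈ 286,371.5439.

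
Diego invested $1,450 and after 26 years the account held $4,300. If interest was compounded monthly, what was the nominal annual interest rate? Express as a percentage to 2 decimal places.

(1 + r/12)^312 = 4,300/1,450 = 2.96552.
1 + r/12 = 2.96552^(1/312) ≈ 1.00349, so r/12 ≈ 0.00349022.
r ≈ 12·0.00349022 = 4.18826%.

4.19%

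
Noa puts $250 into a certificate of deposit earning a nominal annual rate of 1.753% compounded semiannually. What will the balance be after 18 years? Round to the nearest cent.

Periodic rate = 1.753%/2 = 0.008765; periods = 2·18 = 36.
A = 250·(1 + 0.008765)^36 ≈ 250·1.36911586 ≈ 342.2790.

$342.28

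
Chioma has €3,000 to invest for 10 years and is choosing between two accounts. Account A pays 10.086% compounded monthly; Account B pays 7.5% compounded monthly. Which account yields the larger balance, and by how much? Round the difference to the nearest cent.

Account A growth factor: (1 + 0.008405)^120 ≈ 2.730227558; balance ≈ 8,190.6827.
Account B growth factor: (1 + 0.00625)^120 ≈ 2.112064637; balance ≈ 6,336.1939.
Account A is larger by 1,854.4888.

Account A, by €1,854.49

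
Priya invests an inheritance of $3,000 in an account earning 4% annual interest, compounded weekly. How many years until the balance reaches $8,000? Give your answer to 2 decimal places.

We need (1 + 0.000769231)^(52t) = 2.6667, so 52t = ln 2.6667 / ln 1.000769 ≈ 1275.5684.
t ≈ 1275.5684/52 = 24.5302 years.

24.53 years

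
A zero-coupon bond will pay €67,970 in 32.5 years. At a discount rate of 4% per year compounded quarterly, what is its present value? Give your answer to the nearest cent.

Periodic rate = 4%/4 = 0.01; 130 periods.
P = 67,970/(1 + 0.01)^130 ≈ 67,970/3.6456803862 ≈ 18,643.9821.

€18,643.98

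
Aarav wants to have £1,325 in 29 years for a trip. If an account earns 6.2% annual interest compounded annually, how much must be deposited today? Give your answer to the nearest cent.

Annual rate = 6.2% = 0.062; 29 periods.
P = 1,325/(1 + 0.062)^29 ≈ 1,325/5.722831851 ≈ 231.5287.

£231.53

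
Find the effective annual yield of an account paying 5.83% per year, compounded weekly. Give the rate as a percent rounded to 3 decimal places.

6.000%

EAR = (1 + 5.83%/52)^52 − 1 = (1 + 0.00112115)^52 − 1.
(1 + 0.00112115)^52 ≈ 1.059998, so EAR ≈ 5.99983%.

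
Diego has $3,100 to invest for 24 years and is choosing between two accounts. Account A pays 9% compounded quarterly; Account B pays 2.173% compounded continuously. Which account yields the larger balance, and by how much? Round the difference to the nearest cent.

A: (1 + 0.0225)^96 ≈ 8.4660026722, so 3,100 × 8.4660026722 ≈ 26,244.6083.
B: e^(0.02173·24) = e^0.52152 ≈ 1.684586276, so 3,100 × 1.684586276 ≈ 5,222.2175.
Difference ≈ 21,022.3908 in favor of A.

Account A, by $21,022.39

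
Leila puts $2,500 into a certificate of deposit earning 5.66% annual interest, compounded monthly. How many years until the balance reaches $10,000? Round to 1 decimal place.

24.6 years

(1 + 0.00471667)^(12t) = 10,000/2,500 = 4.
12t·ln(1 + 0.00471667) = ln(4); 12t = 1.3863/0.00470558 ≈ 294.6066.
t ≈ 24.5506 years.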